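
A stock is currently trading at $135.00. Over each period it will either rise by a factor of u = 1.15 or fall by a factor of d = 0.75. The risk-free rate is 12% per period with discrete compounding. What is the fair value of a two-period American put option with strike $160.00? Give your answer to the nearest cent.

Risk-neutral probability p = (1 + 0.12 − 0.75)/(1.15 − 0.75) = 0.3700/0.4000 = 0.9250
Terminal stock prices: S_uu = 178.5, S_ud = 116.4, S_dd = 75.94
Terminal payoffs (K − S): max(-18.54, 0) = 0, max(43.56, 0) = 43.56, max(84.06, 0) = 84.06
Node u (S = 155.2): continuation = 1/1.12·[0.9250·0.0000 + 0.0750·43.5625] = 2.9171; exercise value = 4.7500 > continuation, so V_u = 4.7500 (exercise)
Node d (S = 101.2): continuation = 1/1.12·[0.9250·43.5625 + 0.0750·84.0625] = 41.6071; exercise value = 58.7500 > continuation, so V_d = 58.7500 (exercise)
Node 0 (S = 135): continuation = 1/1.12·[0.9250·4.7500 + 0.0750·58.7500] = 7.8571; exercise value = 25.0000 > continuation, so V_0 = 25.0000 (exercise)

$25.00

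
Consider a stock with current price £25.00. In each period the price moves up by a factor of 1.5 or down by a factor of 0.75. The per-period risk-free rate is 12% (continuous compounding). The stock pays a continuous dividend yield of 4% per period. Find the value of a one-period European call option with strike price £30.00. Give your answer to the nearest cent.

Per-period risk-free factor R = e^0.12 = 1.1275; dividend-adjusted growth = e^(0.12−0.04) = 1.0833.
Risk-neutral probability p = (1.0833 − 0.75)/(1.5 − 0.75) = 0.3333/0.7500 = 0.4444
Terminal stock prices: S_u = 37.5, S_d = 18.75
Terminal payoffs (S − K): max(7.5, 0) = 7.5, max(-11.25, 0) = 0
Node 0 (S = 25): V_0 = e^(−0.12)·[0.4444·7.5000 + 0.5556·0.0000] = 2.9560

£2.96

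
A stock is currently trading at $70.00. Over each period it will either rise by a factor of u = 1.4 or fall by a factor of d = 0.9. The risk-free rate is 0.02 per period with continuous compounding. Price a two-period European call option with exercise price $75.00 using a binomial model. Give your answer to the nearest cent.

$8.09

Risk-neutral probability p = (e^0.02 − 0.9)/(1.4 − 0.9) = 0.1202/0.5000 = 0.2404
Terminal stock prices: S_uu = 137.2, S_ud = 88.2, S_dd = 56.7
Terminal payoffs (S − K): max(62.2, 0) = 62.2, max(13.2, 0) = 13.2, max(-18.3, 0) = 0
Node u (S = 98): V_u = e^(−0.02)·[0.2404·62.2000 + 0.7596·13.2000] = 24.4851
Node d (S = 63): V_d = e^(−0.02)·[0.2404·13.2000 + 0.7596·0.0000] = 3.1105
Node 0 (S = 70): V_0 = e^(−0.02)·[0.2404·24.4851 + 0.7596·3.1105] = 8.0857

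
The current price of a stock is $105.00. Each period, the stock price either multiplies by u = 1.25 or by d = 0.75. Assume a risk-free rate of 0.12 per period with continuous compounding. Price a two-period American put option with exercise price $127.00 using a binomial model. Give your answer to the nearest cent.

$22.00

Risk-neutral probability p = (e^0.12 − 0.75)/(1.25 − 0.75) = 0.3775/0.5000 = 0.7550
Terminal stock prices: S_uu = 164.1, S_ud = 98.44, S_dd = 59.06
Terminal payoffs (K − S): max(-37.06, 0) = 0, max(28.56, 0) = 28.56, max(67.94, 0) = 67.94
Node u (S = 131.2): continuation = e^(−0.12)·[0.7550·0.0000 + 0.2450·28.5625] = 6.2067; exercise value = 0.0000 ≤ continuation, so V_u = 6.2067
Node d (S = 78.75): continuation = e^(−0.12)·[0.7550·28.5625 + 0.2450·67.9375] = 33.8889; exercise value = 48.2500 > continuation, so V_d = 48.2500 (exercise)
Node 0 (S = 105): continuation = e^(−0.12)·[0.7550·6.2067 + 0.2450·48.2500] = 14.6409; exercise value = 22.0000 > continuation, so V_0 = 22.0000 (exercise)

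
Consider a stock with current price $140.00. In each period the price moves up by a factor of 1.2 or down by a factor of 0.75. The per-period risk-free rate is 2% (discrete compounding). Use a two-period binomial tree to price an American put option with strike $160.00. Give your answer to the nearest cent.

Risk-neutral probability p = (1 + 0.02 − 0.75)/(1.2 − 0.75) = 0.2700/0.4500 = 0.6000
Terminal stock prices: S_uu = 201.6, S_ud = 126, S_dd = 78.75
Terminal payoffs (K − S): max(-41.6, 0) = 0, max(34, 0) = 34, max(81.25, 0) = 81.25
Node u (S = 168): continuation = 1/1.02·[0.6000·0.0000 + 0.4000·34.0000] = 13.3333; exercise value = 0.0000 ≤ continuation, so V_u = 13.3333
Node d (S = 105): continuation = 1/1.02·[0.6000·34.0000 + 0.4000·81.2500] = 51.8627; exercise value = 55.0000 > continuation, so V_d = 55.0000 (exercise)
Node 0 (S = 140): continuation = 1/1.02·[0.6000·13.3333 + 0.4000·55.0000] = 29.4118; exercise value = 20.0000 ≤ continuation, so V_0 = 29.4118

$29.41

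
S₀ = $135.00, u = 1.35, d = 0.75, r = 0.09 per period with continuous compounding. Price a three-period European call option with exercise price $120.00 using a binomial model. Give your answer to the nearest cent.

$51.30

Risk-neutral probability p = (e^0.09 − 0.75)/(1.35 − 0.75) = 0.3442/0.6000 = 0.5736
Terminal stock prices: S_uuu = 332.2, S_uud = 184.5, S_udd = 102.5, S_ddd = 56.95
Terminal payoffs (S − K): max(212.2, 0) = 212.2, max(64.53, 0) = 64.53, max(-17.48, 0) = 0, max(-63.05, 0) = 0
Node uu (S = 246): V_uu = e^(−0.09)·[0.5736·212.1506 + 0.4264·64.5281] = 136.3658
Node ud (S = 136.7): V_ud = e^(−0.09)·[0.5736·64.5281 + 0.4264·0.0000] = 33.8290
Node dd (S = 75.94): V_dd = e^(−0.09)·[0.5736·0.0000 + 0.4264·0.0000] = 0.0000
Node u (S = 182.2): V_u = e^(−0.09)·[0.5736·136.3658 + 0.4264·33.8290] = 84.6726
Node d (S = 101.2): V_d = e^(−0.09)·[0.5736·33.8290 + 0.4264·0.0000] = 17.7350
Node 0 (S = 135): V_0 = e^(−0.09)·[0.5736·84.6726 + 0.4264·17.7350] = 51.3008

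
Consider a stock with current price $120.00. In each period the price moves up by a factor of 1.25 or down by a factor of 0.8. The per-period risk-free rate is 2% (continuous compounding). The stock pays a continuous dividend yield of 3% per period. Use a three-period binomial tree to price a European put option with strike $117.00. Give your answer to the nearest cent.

Per-period risk-free factor R = e^0.02 = 1.0202; dividend-adjusted growth = e^(0.02−0.03) = 0.9900.
Risk-neutral probability p = (0.9900 − 0.8)/(1.25 − 0.8) = 0.1900/0.4500 = 0.4223
Terminal stock prices: S_uuu = 234.4, S_uud = 150, S_udd = 96, S_ddd = 61.44
Terminal payoffs (K − S): max(-117.4, 0) = 0, max(-33, 0) = 0, max(21, 0) = 21, max(55.56, 0) = 55.56
Node uu (S = 187.5): V_uu = e^(−0.02)·[0.4223·0.0000 + 0.5777·0.0000] = 0.0000
Node ud (S = 120): V_ud = e^(−0.02)·[0.4223·0.0000 + 0.5777·21.0000] = 11.8908
Node dd (S = 76.8): V_dd = e^(−0.02)·[0.4223·21.0000 + 0.5777·55.5600] = 40.1530
Node u (S = 150): V_u = e^(−0.02)·[0.4223·0.0000 + 0.5777·11.8908] = 6.7329
Node d (S = 96): V_d = e^(−0.02)·[0.4223·11.8908 + 0.5777·40.1530] = 27.6582
Node 0 (S = 120): V_0 = e^(−0.02)·[0.4223·6.7329 + 0.5777·27.6582] = 18.4481

$18.45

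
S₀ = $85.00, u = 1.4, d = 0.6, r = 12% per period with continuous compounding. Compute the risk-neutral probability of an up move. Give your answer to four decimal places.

p = 0.6594

Risk-neutral probability p = (e^0.12 − 0.6)/(1.4 − 0.6) = 0.5275/0.8000 = 0.6594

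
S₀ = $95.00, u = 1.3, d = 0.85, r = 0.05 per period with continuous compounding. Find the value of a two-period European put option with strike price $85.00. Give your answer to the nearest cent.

Risk-neutral probability p = (e^0.05 − 0.85)/(1.3 − 0.85) = 0.2013/0.4500 = 0.4473
Terminal stock prices: S_uu = 160.6, S_ud = 105, S_dd = 68.64
Terminal payoffs (K − S): max(-75.55, 0) = 0, max(-19.97, 0) = 0, max(16.36, 0) = 16.36
Node u (S = 123.5): V_u = e^(−0.05)·[0.4473·0.0000 + 0.5527·0.0000] = 0.0000
Node d (S = 80.75): V_d = e^(−0.05)·[0.4473·0.0000 + 0.5527·16.3625] = 8.6030
Node 0 (S = 95): V_0 = e^(−0.05)·[0.4473·0.0000 + 0.5527·8.6030] = 4.5232

$4.52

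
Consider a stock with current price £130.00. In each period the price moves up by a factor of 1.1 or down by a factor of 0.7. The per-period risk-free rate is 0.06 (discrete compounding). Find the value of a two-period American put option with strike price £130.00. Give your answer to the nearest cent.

£6.07

Risk-neutral probability p = (1 + 0.06 − 0.7)/(1.1 − 0.7) = 0.3600/0.4000 = 0.9000
Terminal stock prices: S_uu = 157.3, S_ud = 100.1, S_dd = 63.7
Terminal payoffs (K − S): max(-27.3, 0) = 0, max(29.9, 0) = 29.9, max(66.3, 0) = 66.3
Node u (S = 143): continuation = 1/1.06·[0.9000·0.0000 + 0.1000·29.9000] = 2.8208; exercise value = 0.0000 ≤ continuation, so V_u = 2.8208
Node d (S = 91): continuation = 1/1.06·[0.9000·29.9000 + 0.1000·66.3000] = 31.6415; exercise value = 39.0000 > continuation, so V_d = 39.0000 (exercise)
Node 0 (S = 130): continuation = 1/1.06·[0.9000·2.8208 + 0.1000·39.0000] = 6.0742; exercise value = 0.0000 ≤ continuation, so V_0 = 6.0742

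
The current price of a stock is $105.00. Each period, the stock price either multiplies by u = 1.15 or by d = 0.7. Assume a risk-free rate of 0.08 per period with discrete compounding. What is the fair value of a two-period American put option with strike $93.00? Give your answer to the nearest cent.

$3.76

Risk-neutral probability p = (1 + 0.08 − 0.7)/(1.15 − 0.7) = 0.3800/0.4500 = 0.8444
Terminal stock prices: S_uu = 138.9, S_ud = 84.52, S_dd = 51.45
Terminal payoffs (K − S): max(-45.86, 0) = 0, max(8.475, 0) = 8.475, max(41.55, 0) = 41.55
Node u (S = 120.7): continuation = 1/1.08·[0.8444·0.0000 + 0.1556·8.4750] = 1.2207; exercise value = 0.0000 ≤ continuation, so V_u = 1.2207
Node d (S = 73.5): continuation = 1/1.08·[0.8444·8.4750 + 0.1556·41.5500] = 12.6111; exercise value = 19.5000 > continuation, so V_d = 19.5000 (exercise)
Node 0 (S = 105): continuation = 1/1.08·[0.8444·1.2207 + 0.1556·19.5000] = 3.7631; exercise value = 0.0000 ≤ continuation, so V_0 = 3.7631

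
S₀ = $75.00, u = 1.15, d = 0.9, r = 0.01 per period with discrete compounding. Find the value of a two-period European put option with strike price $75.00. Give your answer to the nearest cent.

$4.38

Risk-neutral probability p = (1 + 0.01 − 0.9)/(1.15 − 0.9) = 0.1100/0.2500 = 0.4400
Terminal stock prices: S_uu = 99.19, S_ud = 77.62, S_dd = 60.75
Terminal payoffs (K − S): max(-24.19, 0) = 0, max(-2.625, 0) = 0, max(14.25, 0) = 14.25
Node u (S = 86.25): V_u = 1/1.01·[0.4400·0.0000 + 0.5600·0.0000] = 0.0000
Node d (S = 67.5): V_d = 1/1.01·[0.4400·0.0000 + 0.5600·14.2500] = 7.9010
Node 0 (S = 75): V_0 = 1/1.01·[0.4400·0.0000 + 0.5600·7.9010] = 4.3807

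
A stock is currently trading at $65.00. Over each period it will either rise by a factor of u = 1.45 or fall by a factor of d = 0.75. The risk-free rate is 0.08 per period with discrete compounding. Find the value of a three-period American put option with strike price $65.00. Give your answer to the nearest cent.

Risk-neutral probability p = (1 + 0.08 − 0.75)/(1.45 − 0.75) = 0.3300/0.7000 = 0.4714
Terminal stock prices: S_uuu = 198.2, S_uud = 102.5, S_udd = 53.02, S_ddd = 27.42
Terminal payoffs (K − S): max(-133.2, 0) = 0, max(-37.5, 0) = 0, max(11.98, 0) = 11.98, max(37.58, 0) = 37.58
Node uu (S = 136.7): continuation = 1/1.08·[0.4714·0.0000 + 0.5286·0.0000] = 0.0000; exercise value = 0.0000 ≤ continuation, so V_uu = 0.0000
Node ud (S = 70.69): continuation = 1/1.08·[0.4714·0.0000 + 0.5286·11.9844] = 5.8654; exercise value = 0.0000 ≤ continuation, so V_ud = 5.8654
Node dd (S = 36.56): continuation = 1/1.08·[0.4714·11.9844 + 0.5286·37.5781] = 23.6227; exercise value = 28.4375 > continuation, so V_dd = 28.4375 (exercise)
Node u (S = 94.25): continuation = 1/1.08·[0.4714·0.0000 + 0.5286·5.8654] = 2.8706; exercise value = 0.0000 ≤ continuation, so V_u = 2.8706
Node d (S = 48.75): continuation = 1/1.08·[0.4714·5.8654 + 0.5286·28.4375] = 16.4781; exercise value = 16.2500 ≤ continuation, so V_d = 16.4781
Node 0 (S = 65): continuation = 1/1.08·[0.4714·2.8706 + 0.5286·16.4781] = 9.3177; exercise value = 0.0000 ≤ continuation, so V_0 = 9.3177

$9.32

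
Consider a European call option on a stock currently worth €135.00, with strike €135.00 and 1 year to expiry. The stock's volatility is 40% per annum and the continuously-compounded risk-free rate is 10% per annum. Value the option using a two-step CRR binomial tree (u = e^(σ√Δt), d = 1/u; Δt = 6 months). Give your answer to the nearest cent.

€25.05

CRR parameters: u = e^(σ√Δt) = e^(0.4·√0.5) = 1.3269, d = 1/u = 0.7536
Per-period rate: rΔt = 0.1·0.5 = 0.05, so R = e^0.05 = 1.0513
Risk-neutral probability p = (e^0.05 − 0.7536)/(1.3269 − 0.7536) = 0.2976/0.5733 = 0.5192
Terminal stock prices: S_uu = 237.7, S_ud = 135, S_dd = 76.68
Terminal payoffs (S − K): max(102.7, 0) = 102.7, max(0, 0) = 0, max(-58.32, 0) = 0
Node u (S = 179.1): V_u = e^(−0.05)·[0.5192·102.6883 + 0.4808·0.0000] = 50.7150
Node d (S = 101.7): V_d = e^(−0.05)·[0.5192·0.0000 + 0.4808·0.0000] = 0.0000
Node 0 (S = 135): V_0 = e^(−0.05)·[0.5192·50.7150 + 0.4808·0.0000] = 25.0468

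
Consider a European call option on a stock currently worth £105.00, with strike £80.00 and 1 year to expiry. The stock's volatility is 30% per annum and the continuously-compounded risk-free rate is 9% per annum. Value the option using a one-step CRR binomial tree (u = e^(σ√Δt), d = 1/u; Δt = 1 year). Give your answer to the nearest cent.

£32.74

CRR parameters: u = e^(σ√Δt) = e^(0.3·√1) = 1.3499, d = 1/u = 0.7408
Per-period rate: rΔt = 0.09·1 = 0.09, so R = e^0.09 = 1.0942
Risk-neutral probability p = (e^0.09 − 0.7408)/(1.3499 − 0.7408) = 0.3534/0.6090 = 0.5802
Terminal stock prices: S_u = 141.7, S_d = 77.79
Terminal payoffs (S − K): max(61.74, 0) = 61.74, max(-2.214, 0) = 0
Node 0 (S = 105): V_0 = e^(−0.09)·[0.5802·61.7352 + 0.4198·0.0000] = 32.7350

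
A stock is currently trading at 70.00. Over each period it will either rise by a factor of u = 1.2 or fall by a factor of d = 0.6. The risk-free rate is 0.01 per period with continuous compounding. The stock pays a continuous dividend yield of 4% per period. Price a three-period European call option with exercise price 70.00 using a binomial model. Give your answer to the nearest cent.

Per-period risk-free factor R = e^0.01 = 1.0101; dividend-adjusted growth = e^(0.01−0.04) = 0.9704.
Risk-neutral probability p = (0.9704 − 0.6)/(1.2 − 0.6) = 0.3704/0.6000 = 0.6174
Terminal stock prices: S_uuu = 121, S_uud = 60.48, S_udd = 30.24, S_ddd = 15.12
Terminal payoffs (S − K): max(50.96, 0) = 50.96, max(-9.52, 0) = 0, max(-39.76, 0) = 0, max(-54.88, 0) = 0
Node uu (S = 100.8): V_uu = e^(−0.01)·[0.6174·50.9600 + 0.3826·0.0000] = 31.1501
Node ud (S = 50.4): V_ud = e^(−0.01)·[0.6174·0.0000 + 0.3826·0.0000] = 0.0000
Node dd (S = 25.2): V_dd = e^(−0.01)·[0.6174·0.0000 + 0.3826·0.0000] = 0.0000
Node u (S = 84): V_u = e^(−0.01)·[0.6174·31.1501 + 0.3826·0.0000] = 19.0410
Node d (S = 42): V_d = e^(−0.01)·[0.6174·0.0000 + 0.3826·0.0000] = 0.0000
Node 0 (S = 70): V_0 = e^(−0.01)·[0.6174·19.0410 + 0.3826·0.0000] = 11.6391

11.64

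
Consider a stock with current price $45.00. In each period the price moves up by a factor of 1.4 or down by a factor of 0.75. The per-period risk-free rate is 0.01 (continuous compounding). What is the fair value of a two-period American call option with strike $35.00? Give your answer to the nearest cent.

$14.11

Risk-neutral probability p = (e^0.01 − 0.75)/(1.4 − 0.75) = 0.2601/0.6500 = 0.4001
Terminal stock prices: S_uu = 88.2, S_ud = 47.25, S_dd = 25.31
Terminal payoffs (S − K): max(53.2, 0) = 53.2, max(12.25, 0) = 12.25, max(-9.688, 0) = 0
Node u (S = 63): continuation = e^(−0.01)·[0.4001·53.2000 + 0.5999·12.2500] = 28.3483; exercise value = 28.0000 ≤ continuation, so V_u = 28.3483
Node d (S = 33.75): continuation = e^(−0.01)·[0.4001·12.2500 + 0.5999·0.0000] = 4.8522; exercise value = 0.0000 ≤ continuation, so V_d = 4.8522
Node 0 (S = 45): continuation = e^(−0.01)·[0.4001·28.3483 + 0.5999·4.8522] = 14.1106; exercise value = 10.0000 ≤ continuation, so V_0 = 14.1106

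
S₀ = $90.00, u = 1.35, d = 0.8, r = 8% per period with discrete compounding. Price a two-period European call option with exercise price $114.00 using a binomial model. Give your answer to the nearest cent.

$11.12

Risk-neutral probability p = (1 + 0.08 − 0.8)/(1.35 − 0.8) = 0.2800/0.5500 = 0.5091
Terminal stock prices: S_uu = 164, S_ud = 97.2, S_dd = 57.6
Terminal payoffs (S − K): max(50.03, 0) = 50.03, max(-16.8, 0) = 0, max(-56.4, 0) = 0
Node u (S = 121.5): V_u = 1/1.08·[0.5091·50.0250 + 0.4909·0.0000] = 23.5808
Node d (S = 72): V_d = 1/1.08·[0.5091·0.0000 + 0.4909·0.0000] = 0.0000
Node 0 (S = 90): V_0 = 1/1.08·[0.5091·23.5808 + 0.4909·0.0000] = 11.1155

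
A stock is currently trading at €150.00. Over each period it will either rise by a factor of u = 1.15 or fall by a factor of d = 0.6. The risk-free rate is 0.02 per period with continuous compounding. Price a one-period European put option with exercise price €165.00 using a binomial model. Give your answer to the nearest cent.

Risk-neutral probability p = (e^0.02 − 0.6)/(1.15 − 0.6) = 0.4202/0.5500 = 0.7640
Terminal stock prices: S_u = 172.5, S_d = 90
Terminal payoffs (K − S): max(-7.5, 0) = 0, max(75, 0) = 75
Node 0 (S = 150): V_0 = e^(−0.02)·[0.7640·0.0000 + 0.2360·75.0000] = 17.3493

€17.35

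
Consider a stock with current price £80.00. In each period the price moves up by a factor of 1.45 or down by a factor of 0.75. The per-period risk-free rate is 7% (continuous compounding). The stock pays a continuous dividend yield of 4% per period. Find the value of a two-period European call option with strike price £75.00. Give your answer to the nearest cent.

Per-period risk-free factor R = e^0.07 = 1.0725; dividend-adjusted growth = e^(0.07−0.04) = 1.0305.
Risk-neutral probability p = (1.0305 − 0.75)/(1.45 − 0.75) = 0.2805/0.7000 = 0.4006
Terminal stock prices: S_uu = 168.2, S_ud = 87, S_dd = 45
Terminal payoffs (S − K): max(93.2, 0) = 93.2, max(12, 0) = 12, max(-30, 0) = 0
Node u (S = 116): V_u = e^(−0.07)·[0.4006·93.2000 + 0.5994·12.0000] = 41.5220
Node d (S = 60): V_d = e^(−0.07)·[0.4006·12.0000 + 0.5994·0.0000] = 4.4828
Node 0 (S = 80): V_0 = e^(−0.07)·[0.4006·41.5220 + 0.5994·4.4828] = 18.0162

£18.02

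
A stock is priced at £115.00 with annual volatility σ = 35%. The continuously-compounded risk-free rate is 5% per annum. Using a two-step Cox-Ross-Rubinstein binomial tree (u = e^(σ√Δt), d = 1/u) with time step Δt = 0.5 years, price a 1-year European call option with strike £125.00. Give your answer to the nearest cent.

£14.48

CRR parameters: u = e^(σ√Δt) = e^(0.35·√0.5) = 1.2808, d = 1/u = 0.7808
Per-period rate: rΔt = 0.05·0.5 = 0.025, so R = e^0.025 = 1.0253
Risk-neutral probability p = (e^0.025 − 0.7808)/(1.2808 − 0.7808) = 0.2446/0.5000 = 0.4891
Terminal stock prices: S_uu = 188.7, S_ud = 115, S_dd = 70.1
Terminal payoffs (S − K): max(63.65, 0) = 63.65, max(-10, 0) = 0, max(-54.9, 0) = 0
Node u (S = 147.3): V_u = e^(−0.025)·[0.4891·63.6525 + 0.5109·0.0000] = 30.3618
Node d (S = 89.79): V_d = e^(−0.025)·[0.4891·0.0000 + 0.5109·0.0000] = 0.0000
Node 0 (S = 115): V_0 = e^(−0.025)·[0.4891·30.3618 + 0.5109·0.0000] = 14.4824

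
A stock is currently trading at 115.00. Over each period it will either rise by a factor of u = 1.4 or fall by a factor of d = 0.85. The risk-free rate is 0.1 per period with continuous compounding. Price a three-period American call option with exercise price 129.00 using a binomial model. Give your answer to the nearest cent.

Risk-neutral probability p = (e^0.1 − 0.85)/(1.4 − 0.85) = 0.2552/0.5500 = 0.4639
Terminal stock prices: S_uuu = 315.6, S_uud = 191.6, S_udd = 116.3, S_ddd = 70.62
Terminal payoffs (S − K): max(186.6, 0) = 186.6, max(62.59, 0) = 62.59, max(-12.68, 0) = 0, max(-58.38, 0) = 0
Node uu (S = 225.4): continuation = e^(−0.1)·[0.4639·186.5600 + 0.5361·62.5900] = 108.6760; exercise value = 96.4000 ≤ continuation, so V_uu = 108.6760
Node ud (S = 136.8): continuation = e^(−0.1)·[0.4639·62.5900 + 0.5361·0.0000] = 26.2751; exercise value = 7.8500 ≤ continuation, so V_ud = 26.2751
Node dd (S = 83.09): continuation = e^(−0.1)·[0.4639·0.0000 + 0.5361·0.0000] = 0.0000; exercise value = 0.0000 ≤ continuation, so V_dd = 0.0000
Node u (S = 161): continuation = e^(−0.1)·[0.4639·108.6760 + 0.5361·26.2751] = 58.3663; exercise value = 32.0000 ≤ continuation, so V_u = 58.3663
Node d (S = 97.75): continuation = e^(−0.1)·[0.4639·26.2751 + 0.5361·0.0000] = 11.0302; exercise value = 0.0000 ≤ continuation, so V_d = 11.0302
Node 0 (S = 115): continuation = e^(−0.1)·[0.4639·58.3663 + 0.5361·11.0302] = 29.8521; exercise value = 0.0000 ≤ continuation, so V_0 = 29.8521

29.85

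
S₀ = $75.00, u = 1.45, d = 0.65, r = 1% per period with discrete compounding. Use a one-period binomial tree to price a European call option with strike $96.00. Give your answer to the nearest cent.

$5.68

Risk-neutral probability p = (1 + 0.01 − 0.65)/(1.45 − 0.65) = 0.3600/0.8000 = 0.4500
Terminal stock prices: S_u = 108.8, S_d = 48.75
Terminal payoffs (S − K): max(12.75, 0) = 12.75, max(-47.25, 0) = 0
Node 0 (S = 75): V_0 = 1/1.01·[0.4500·12.7500 + 0.5500·0.0000] = 5.6807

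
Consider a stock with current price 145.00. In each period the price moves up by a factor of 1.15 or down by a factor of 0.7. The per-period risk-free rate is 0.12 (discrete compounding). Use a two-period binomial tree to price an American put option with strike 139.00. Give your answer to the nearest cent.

3.34

Risk-neutral probability p = (1 + 0.12 − 0.7)/(1.15 − 0.7) = 0.4200/0.4500 = 0.9333
Terminal stock prices: S_uu = 191.8, S_ud = 116.7, S_dd = 71.05
Terminal payoffs (K − S): max(-52.76, 0) = 0, max(22.28, 0) = 22.28, max(67.95, 0) = 67.95
Node u (S = 166.8): continuation = 1/1.12·[0.9333·0.0000 + 0.0667·22.2750] = 1.3259; exercise value = 0.0000 ≤ continuation, so V_u = 1.3259
Node d (S = 101.5): continuation = 1/1.12·[0.9333·22.2750 + 0.0667·67.9500] = 22.6071; exercise value = 37.5000 > continuation, so V_d = 37.5000 (exercise)
Node 0 (S = 145): continuation = 1/1.12·[0.9333·1.3259 + 0.0667·37.5000] = 3.3371; exercise value = 0.0000 ≤ continuation, so V_0 = 3.3371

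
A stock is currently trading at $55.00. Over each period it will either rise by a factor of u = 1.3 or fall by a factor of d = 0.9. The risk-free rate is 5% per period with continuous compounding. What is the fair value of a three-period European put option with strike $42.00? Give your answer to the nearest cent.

Risk-neutral probability p = (e^0.05 − 0.9)/(1.3 − 0.9) = 0.1513/0.4000 = 0.3782
Terminal stock prices: S_uuu = 120.8, S_uud = 83.66, S_udd = 57.92, S_ddd = 40.1
Terminal payoffs (K − S): max(-78.84, 0) = 0, max(-41.66, 0) = 0, max(-15.92, 0) = 0, max(1.905, 0) = 1.905
Node uu (S = 92.95): V_uu = e^(−0.05)·[0.3782·0.0000 + 0.6218·0.0000] = 0.0000
Node ud (S = 64.35): V_ud = e^(−0.05)·[0.3782·0.0000 + 0.6218·0.0000] = 0.0000
Node dd (S = 44.55): V_dd = e^(−0.05)·[0.3782·0.0000 + 0.6218·1.9050] = 1.1268
Node u (S = 71.5): V_u = e^(−0.05)·[0.3782·0.0000 + 0.6218·0.0000] = 0.0000
Node d (S = 49.5): V_d = e^(−0.05)·[0.3782·0.0000 + 0.6218·1.1268] = 0.6665
Node 0 (S = 55): V_0 = e^(−0.05)·[0.3782·0.0000 + 0.6218·0.6665] = 0.3942

$0.39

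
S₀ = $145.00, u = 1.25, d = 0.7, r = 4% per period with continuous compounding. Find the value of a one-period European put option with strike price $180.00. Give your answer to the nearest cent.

$28.69

Risk-neutral probability p = (e^0.04 − 0.7)/(1.25 − 0.7) = 0.3408/0.5500 = 0.6197
Terminal stock prices: S_u = 181.2, S_d = 101.5
Terminal payoffs (K − S): max(-1.25, 0) = 0, max(78.5, 0) = 78.5
Node 0 (S = 145): V_0 = e^(−0.04)·[0.6197·0.0000 + 0.3803·78.5000] = 28.6863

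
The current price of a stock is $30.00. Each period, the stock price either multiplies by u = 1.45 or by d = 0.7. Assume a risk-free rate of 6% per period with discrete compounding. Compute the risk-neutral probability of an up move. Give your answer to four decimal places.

Risk-neutral probability p = (1 + 0.06 − 0.7)/(1.45 − 0.7) = 0.3600/0.7500 = 0.4800

p = 0.4800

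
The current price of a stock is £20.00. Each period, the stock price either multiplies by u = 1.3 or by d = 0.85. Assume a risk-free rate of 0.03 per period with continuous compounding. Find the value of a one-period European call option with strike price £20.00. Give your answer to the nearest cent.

£2.33

Risk-neutral probability p = (e^0.03 − 0.85)/(1.3 − 0.85) = 0.1805/0.4500 = 0.4010
Terminal stock prices: S_u = 26, S_d = 17
Terminal payoffs (S − K): max(6, 0) = 6, max(-3, 0) = 0
Node 0 (S = 20): V_0 = e^(−0.03)·[0.4010·6.0000 + 0.5990·0.0000] = 2.3350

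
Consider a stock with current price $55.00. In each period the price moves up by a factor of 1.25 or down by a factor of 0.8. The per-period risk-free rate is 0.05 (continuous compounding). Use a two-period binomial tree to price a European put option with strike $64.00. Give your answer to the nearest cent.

Risk-neutral probability p = (e^0.05 − 0.8)/(1.25 − 0.8) = 0.2513/0.4500 = 0.5584
Terminal stock prices: S_uu = 85.94, S_ud = 55, S_dd = 35.2
Terminal payoffs (K − S): max(-21.94, 0) = 0, max(9, 0) = 9, max(28.8, 0) = 28.8
Node u (S = 68.75): V_u = e^(−0.05)·[0.5584·0.0000 + 0.4416·9.0000] = 3.7807
Node d (S = 44): V_d = e^(−0.05)·[0.5584·9.0000 + 0.4416·28.8000] = 16.8787
Node 0 (S = 55): V_0 = e^(−0.05)·[0.5584·3.7807 + 0.4416·16.8787] = 9.0986

$9.10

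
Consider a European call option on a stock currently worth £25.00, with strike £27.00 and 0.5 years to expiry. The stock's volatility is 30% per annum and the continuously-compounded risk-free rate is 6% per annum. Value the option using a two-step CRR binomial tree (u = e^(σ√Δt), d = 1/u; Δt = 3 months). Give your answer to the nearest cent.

CRR parameters: u = e^(σ√Δt) = e^(0.3·√0.25) = 1.1618, d = 1/u = 0.8607
Per-period rate: rΔt = 0.06·0.25 = 0.015, so R = e^0.015 = 1.0151
Risk-neutral probability p = (e^0.015 − 0.8607)/(1.1618 − 0.8607) = 0.1544/0.3011 = 0.5128
Terminal stock prices: S_uu = 33.75, S_ud = 25, S_dd = 18.52
Terminal payoffs (S − K): max(6.746, 0) = 6.746, max(-2, 0) = 0, max(-8.48, 0) = 0
Node u (S = 29.05): V_u = e^(−0.015)·[0.5128·6.7465 + 0.4872·0.0000] = 3.4078
Node d (S = 21.52): V_d = e^(−0.015)·[0.5128·0.0000 + 0.4872·0.0000] = 0.0000
Node 0 (S = 25): V_0 = e^(−0.015)·[0.5128·3.4078 + 0.4872·0.0000] = 1.7214

£1.72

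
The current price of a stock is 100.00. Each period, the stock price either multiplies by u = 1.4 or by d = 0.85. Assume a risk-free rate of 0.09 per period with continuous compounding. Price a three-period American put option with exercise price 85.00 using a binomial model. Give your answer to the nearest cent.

Risk-neutral probability p = (e^0.09 − 0.85)/(1.4 − 0.85) = 0.2442/0.5500 = 0.4440
Terminal stock prices: S_uuu = 274.4, S_uud = 166.6, S_udd = 101.1, S_ddd = 61.41
Terminal payoffs (K − S): max(-189.4, 0) = 0, max(-81.6, 0) = 0, max(-16.15, 0) = 0, max(23.59, 0) = 23.59
Node uu (S = 196): continuation = e^(−0.09)·[0.4440·0.0000 + 0.5560·0.0000] = 0.0000; exercise value = 0.0000 ≤ continuation, so V_uu = 0.0000
Node ud (S = 119): continuation = e^(−0.09)·[0.4440·0.0000 + 0.5560·0.0000] = 0.0000; exercise value = 0.0000 ≤ continuation, so V_ud = 0.0000
Node dd (S = 72.25): continuation = e^(−0.09)·[0.4440·0.0000 + 0.5560·23.5875] = 11.9869; exercise value = 12.7500 > continuation, so V_dd = 12.7500 (exercise)
Node u (S = 140): continuation = e^(−0.09)·[0.4440·0.0000 + 0.5560·0.0000] = 0.0000; exercise value = 0.0000 ≤ continuation, so V_u = 0.0000
Node d (S = 85): continuation = e^(−0.09)·[0.4440·0.0000 + 0.5560·12.7500] = 6.4794; exercise value = 0.0000 ≤ continuation, so V_d = 6.4794
Node 0 (S = 100): continuation = e^(−0.09)·[0.4440·0.0000 + 0.5560·6.4794] = 3.2928; exercise value = 0.0000 ≤ continuation, so V_0 = 3.2928

3.29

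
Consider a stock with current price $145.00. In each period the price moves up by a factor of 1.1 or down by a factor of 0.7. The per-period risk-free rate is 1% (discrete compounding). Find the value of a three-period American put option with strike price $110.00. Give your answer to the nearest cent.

Risk-neutral probability p = (1 + 0.01 − 0.7)/(1.1 − 0.7) = 0.3100/0.4000 = 0.7750
Terminal stock prices: S_uuu = 193, S_uud = 122.8, S_udd = 78.15, S_ddd = 49.73
Terminal payoffs (K − S): max(-83, 0) = 0, max(-12.81, 0) = 0, max(31.85, 0) = 31.85, max(60.27, 0) = 60.27
Node uu (S = 175.5): continuation = 1/1.01·[0.7750·0.0000 + 0.2250·0.0000] = 0.0000; exercise value = 0.0000 ≤ continuation, so V_uu = 0.0000
Node ud (S = 111.6): continuation = 1/1.01·[0.7750·0.0000 + 0.2250·31.8450] = 7.0942; exercise value = 0.0000 ≤ continuation, so V_ud = 7.0942
Node dd (S = 71.05): continuation = 1/1.01·[0.7750·31.8450 + 0.2250·60.2650] = 37.8609; exercise value = 38.9500 > continuation, so V_dd = 38.9500 (exercise)
Node u (S = 159.5): continuation = 1/1.01·[0.7750·0.0000 + 0.2250·7.0942] = 1.5804; exercise value = 0.0000 ≤ continuation, so V_u = 1.5804
Node d (S = 101.5): continuation = 1/1.01·[0.7750·7.0942 + 0.2250·38.9500] = 14.1205; exercise value = 8.5000 ≤ continuation, so V_d = 14.1205
Node 0 (S = 145): continuation = 1/1.01·[0.7750·1.5804 + 0.2250·14.1205] = 4.3583; exercise value = 0.0000 ≤ continuation, so V_0 = 4.3583

$4.36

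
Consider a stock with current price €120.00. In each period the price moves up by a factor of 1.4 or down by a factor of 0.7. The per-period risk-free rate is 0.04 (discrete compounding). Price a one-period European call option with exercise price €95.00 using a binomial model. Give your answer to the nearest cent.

€34.09

Risk-neutral probability p = (1 + 0.04 − 0.7)/(1.4 − 0.7) = 0.3400/0.7000 = 0.4857
Terminal stock prices: S_u = 168, S_d = 84
Terminal payoffs (S − K): max(73, 0) = 73, max(-11, 0) = 0
Node 0 (S = 120): V_0 = 1/1.04·[0.4857·73.0000 + 0.5143·0.0000] = 34.0934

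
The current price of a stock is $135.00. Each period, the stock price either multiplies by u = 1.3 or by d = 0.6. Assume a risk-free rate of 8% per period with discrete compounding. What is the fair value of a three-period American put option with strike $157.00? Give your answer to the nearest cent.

$34.03

Risk-neutral probability p = (1 + 0.08 − 0.6)/(1.3 − 0.6) = 0.4800/0.7000 = 0.6857
Terminal stock prices: S_uuu = 296.6, S_uud = 136.9, S_udd = 63.18, S_ddd = 29.16
Terminal payoffs (K − S): max(-139.6, 0) = 0, max(20.11, 0) = 20.11, max(93.82, 0) = 93.82, max(127.8, 0) = 127.8
Node uu (S = 228.2): continuation = 1/1.08·[0.6857·0.0000 + 0.3143·20.1100] = 5.8521; exercise value = 0.0000 ≤ continuation, so V_uu = 5.8521
Node ud (S = 105.3): continuation = 1/1.08·[0.6857·20.1100 + 0.3143·93.8200] = 40.0704; exercise value = 51.7000 > continuation, so V_ud = 51.7000 (exercise)
Node dd (S = 48.6): continuation = 1/1.08·[0.6857·93.8200 + 0.3143·127.8400] = 96.7704; exercise value = 108.4000 > continuation, so V_dd = 108.4000 (exercise)
Node u (S = 175.5): continuation = 1/1.08·[0.6857·5.8521 + 0.3143·51.7000] = 18.7606; exercise value = 0.0000 ≤ continuation, so V_u = 18.7606
Node d (S = 81): continuation = 1/1.08·[0.6857·51.7000 + 0.3143·108.4000] = 64.3704; exercise value = 76.0000 > continuation, so V_d = 76.0000 (exercise)
Node 0 (S = 135): continuation = 1/1.08·[0.6857·18.7606 + 0.3143·76.0000] = 34.0279; exercise value = 22.0000 ≤ continuation, so V_0 = 34.0279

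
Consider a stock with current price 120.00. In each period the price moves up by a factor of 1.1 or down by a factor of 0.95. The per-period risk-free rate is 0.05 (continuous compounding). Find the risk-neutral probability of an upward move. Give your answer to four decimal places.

Risk-neutral probability p = (e^0.05 − 0.95)/(1.1 − 0.95) = 0.1013/0.1500 = 0.6751

p = 0.6751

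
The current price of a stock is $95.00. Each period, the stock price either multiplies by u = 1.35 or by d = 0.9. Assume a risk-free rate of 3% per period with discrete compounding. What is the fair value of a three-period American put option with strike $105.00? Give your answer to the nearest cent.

$13.67

Risk-neutral probability p = (1 + 0.03 − 0.9)/(1.35 − 0.9) = 0.1300/0.4500 = 0.2889
Terminal stock prices: S_uuu = 233.7, S_uud = 155.8, S_udd = 103.9, S_ddd = 69.26
Terminal payoffs (K − S): max(-128.7, 0) = 0, max(-50.82, 0) = 0, max(1.117, 0) = 1.117, max(35.74, 0) = 35.74
Node uu (S = 173.1): continuation = 1/1.03·[0.2889·0.0000 + 0.7111·0.0000] = 0.0000; exercise value = 0.0000 ≤ continuation, so V_uu = 0.0000
Node ud (S = 115.4): continuation = 1/1.03·[0.2889·0.0000 + 0.7111·1.1175] = 0.7715; exercise value = 0.0000 ≤ continuation, so V_ud = 0.7715
Node dd (S = 76.95): continuation = 1/1.03·[0.2889·1.1175 + 0.7111·35.7450] = 24.9917; exercise value = 28.0500 > continuation, so V_dd = 28.0500 (exercise)
Node u (S = 128.2): continuation = 1/1.03·[0.2889·0.0000 + 0.7111·0.7715] = 0.5327; exercise value = 0.0000 ≤ continuation, so V_u = 0.5327
Node d (S = 85.5): continuation = 1/1.03·[0.2889·0.7715 + 0.7111·28.0500] = 19.5821; exercise value = 19.5000 ≤ continuation, so V_d = 19.5821
Node 0 (S = 95): continuation = 1/1.03·[0.2889·0.5327 + 0.7111·19.5821] = 13.6689; exercise value = 10.0000 ≤ continuation, so V_0 = 13.6689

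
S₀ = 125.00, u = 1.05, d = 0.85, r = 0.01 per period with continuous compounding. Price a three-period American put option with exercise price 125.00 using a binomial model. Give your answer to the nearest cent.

Risk-neutral probability p = (e^0.01 − 0.85)/(1.05 − 0.85) = 0.1601/0.2000 = 0.8003
Terminal stock prices: S_uuu = 144.7, S_uud = 117.1, S_udd = 94.83, S_ddd = 76.77
Terminal payoffs (K − S): max(-19.7, 0) = 0, max(7.859, 0) = 7.859, max(30.17, 0) = 30.17, max(48.23, 0) = 48.23
Node uu (S = 137.8): continuation = e^(−0.01)·[0.8003·0.0000 + 0.1997·7.8594] = 1.5543; exercise value = 0.0000 ≤ continuation, so V_uu = 1.5543
Node ud (S = 111.6): continuation = e^(−0.01)·[0.8003·7.8594 + 0.1997·30.1719] = 12.1937; exercise value = 13.4375 > continuation, so V_ud = 13.4375 (exercise)
Node dd (S = 90.31): continuation = e^(−0.01)·[0.8003·30.1719 + 0.1997·48.2344] = 33.4437; exercise value = 34.6875 > continuation, so V_dd = 34.6875 (exercise)
Node u (S = 131.2): continuation = e^(−0.01)·[0.8003·1.5543 + 0.1997·13.4375] = 3.8889; exercise value = 0.0000 ≤ continuation, so V_u = 3.8889
Node d (S = 106.2): continuation = e^(−0.01)·[0.8003·13.4375 + 0.1997·34.6875] = 17.5062; exercise value = 18.7500 > continuation, so V_d = 18.7500 (exercise)
Node 0 (S = 125): continuation = e^(−0.01)·[0.8003·3.8889 + 0.1997·18.7500] = 6.7891; exercise value = 0.0000 ≤ continuation, so V_0 = 6.7891

6.79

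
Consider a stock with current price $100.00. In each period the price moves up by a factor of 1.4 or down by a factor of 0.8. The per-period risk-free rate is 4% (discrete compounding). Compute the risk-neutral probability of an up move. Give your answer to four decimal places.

Risk-neutral probability p = (1 + 0.04 − 0.8)/(1.4 − 0.8) = 0.2400/0.6000 = 0.4000

p = 0.4000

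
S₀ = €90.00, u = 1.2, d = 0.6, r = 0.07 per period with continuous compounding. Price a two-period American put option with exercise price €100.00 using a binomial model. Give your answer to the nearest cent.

Risk-neutral probability p = (e^0.07 − 0.6)/(1.2 − 0.6) = 0.4725/0.6000 = 0.7875
Terminal stock prices: S_uu = 129.6, S_ud = 64.8, S_dd = 32.4
Terminal payoffs (K − S): max(-29.6, 0) = 0, max(35.2, 0) = 35.2, max(67.6, 0) = 67.6
Node u (S = 108): continuation = e^(−0.07)·[0.7875·0.0000 + 0.2125·35.2000] = 6.9739; exercise value = 0.0000 ≤ continuation, so V_u = 6.9739
Node d (S = 54): continuation = e^(−0.07)·[0.7875·35.2000 + 0.2125·67.6000] = 39.2394; exercise value = 46.0000 > continuation, so V_d = 46.0000 (exercise)
Node 0 (S = 90): continuation = e^(−0.07)·[0.7875·6.9739 + 0.2125·46.0000] = 14.2343; exercise value = 10.0000 ≤ continuation, so V_0 = 14.2343

€14.23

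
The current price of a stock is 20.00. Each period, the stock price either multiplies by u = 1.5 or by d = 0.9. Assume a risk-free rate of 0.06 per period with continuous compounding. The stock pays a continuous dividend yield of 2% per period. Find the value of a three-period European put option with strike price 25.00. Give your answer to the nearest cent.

Per-period risk-free factor R = e^0.06 = 1.0618; dividend-adjusted growth = e^(0.06−0.02) = 1.0408.
Risk-neutral probability p = (1.0408 − 0.9)/(1.5 − 0.9) = 0.1408/0.6000 = 0.2347
Terminal stock prices: S_uuu = 67.5, S_uud = 40.5, S_udd = 24.3, S_ddd = 14.58
Terminal payoffs (K − S): max(-42.5, 0) = 0, max(-15.5, 0) = 0, max(0.7, 0) = 0.7, max(10.42, 0) = 10.42
Node uu (S = 45): V_uu = e^(−0.06)·[0.2347·0.0000 + 0.7653·0.0000] = 0.0000
Node ud (S = 27): V_ud = e^(−0.06)·[0.2347·0.0000 + 0.7653·0.7000] = 0.5045
Node dd (S = 16.2): V_dd = e^(−0.06)·[0.2347·0.7000 + 0.7653·10.4200] = 7.6649
Node u (S = 30): V_u = e^(−0.06)·[0.2347·0.0000 + 0.7653·0.5045] = 0.3636
Node d (S = 18): V_d = e^(−0.06)·[0.2347·0.5045 + 0.7653·7.6649] = 5.6360
Node 0 (S = 20): V_0 = e^(−0.06)·[0.2347·0.3636 + 0.7653·5.6360] = 4.1425

4.14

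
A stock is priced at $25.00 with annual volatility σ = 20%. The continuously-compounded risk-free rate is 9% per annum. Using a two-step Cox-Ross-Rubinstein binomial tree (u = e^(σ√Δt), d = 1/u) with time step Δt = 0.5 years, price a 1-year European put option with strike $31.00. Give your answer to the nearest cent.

CRR parameters: u = e^(σ√Δt) = e^(0.2·√0.5) = 1.1519, d = 1/u = 0.8681
Per-period rate: rΔt = 0.09·0.5 = 0.045, so R = e^0.045 = 1.0460
Risk-neutral probability p = (e^0.045 − 0.8681)/(1.1519 − 0.8681) = 0.1779/0.2838 = 0.6269
Terminal stock prices: S_uu = 33.17, S_ud = 25, S_dd = 18.84
Terminal payoffs (K − S): max(-2.172, 0) = 0, max(6, 0) = 6, max(12.16, 0) = 12.16
Node u (S = 28.8): V_u = e^(−0.045)·[0.6269·0.0000 + 0.3731·6.0000] = 2.1401
Node d (S = 21.7): V_d = e^(−0.045)·[0.6269·6.0000 + 0.3731·12.1590] = 7.9328
Node 0 (S = 25): V_0 = e^(−0.045)·[0.6269·2.1401 + 0.3731·7.9328] = 4.1121

$4.11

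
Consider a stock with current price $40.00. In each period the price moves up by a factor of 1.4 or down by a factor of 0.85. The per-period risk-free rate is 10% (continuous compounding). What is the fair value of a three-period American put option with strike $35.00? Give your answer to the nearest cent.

Risk-neutral probability p = (e^0.1 − 0.85)/(1.4 − 0.85) = 0.2552/0.5500 = 0.4639
Terminal stock prices: S_uuu = 109.8, S_uud = 66.64, S_udd = 40.46, S_ddd = 24.56
Terminal payoffs (K − S): max(-74.76, 0) = 0, max(-31.64, 0) = 0, max(-5.46, 0) = 0, max(10.44, 0) = 10.44
Node uu (S = 78.4): continuation = e^(−0.1)·[0.4639·0.0000 + 0.5361·0.0000] = 0.0000; exercise value = 0.0000 ≤ continuation, so V_uu = 0.0000
Node ud (S = 47.6): continuation = e^(−0.1)·[0.4639·0.0000 + 0.5361·0.0000] = 0.0000; exercise value = 0.0000 ≤ continuation, so V_ud = 0.0000
Node dd (S = 28.9): continuation = e^(−0.1)·[0.4639·0.0000 + 0.5361·10.4350] = 5.0614; exercise value = 6.1000 > continuation, so V_dd = 6.1000 (exercise)
Node u (S = 56): continuation = e^(−0.1)·[0.4639·0.0000 + 0.5361·0.0000] = 0.0000; exercise value = 0.0000 ≤ continuation, so V_u = 0.0000
Node d (S = 34): continuation = e^(−0.1)·[0.4639·0.0000 + 0.5361·6.1000] = 2.9587; exercise value = 1.0000 ≤ continuation, so V_d = 2.9587
Node 0 (S = 40): continuation = e^(−0.1)·[0.4639·0.0000 + 0.5361·2.9587] = 1.4351; exercise value = 0.0000 ≤ continuation, so V_0 = 1.4351

$1.44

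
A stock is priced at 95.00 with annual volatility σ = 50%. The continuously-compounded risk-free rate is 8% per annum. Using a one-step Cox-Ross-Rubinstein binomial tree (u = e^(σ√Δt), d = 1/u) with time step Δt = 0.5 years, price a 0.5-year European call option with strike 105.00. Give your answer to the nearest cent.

CRR parameters: u = e^(σ√Δt) = e^(0.5·√0.5) = 1.4241, d = 1/u = 0.7022
Per-period rate: rΔt = 0.08·0.5 = 0.04, so R = e^0.04 = 1.0408
Risk-neutral probability p = (e^0.04 − 0.7022)/(1.4241 − 0.7022) = 0.3386/0.7219 = 0.4691
Terminal stock prices: S_u = 135.3, S_d = 66.71
Terminal payoffs (S − K): max(30.29, 0) = 30.29, max(-38.29, 0) = 0
Node 0 (S = 95): V_0 = e^(−0.04)·[0.4691·30.2913 + 0.5309·0.0000] = 13.6511

13.65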